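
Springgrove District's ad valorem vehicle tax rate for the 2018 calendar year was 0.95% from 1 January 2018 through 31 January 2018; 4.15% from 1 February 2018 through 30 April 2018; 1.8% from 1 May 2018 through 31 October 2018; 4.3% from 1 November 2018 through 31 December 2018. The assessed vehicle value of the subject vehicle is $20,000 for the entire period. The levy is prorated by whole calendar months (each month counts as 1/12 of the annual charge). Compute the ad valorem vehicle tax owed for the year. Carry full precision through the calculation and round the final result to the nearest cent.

1 January – 31 January 2018: 1 month at 0.95% → $20,000 × 0.95% × 1/12 = $15.8333
1 February – 30 April 2018: 3 months at 4.15% → $20,000 × 4.15% × 3/12 = $207.5000
1 May – 31 October 2018: 6 months at 1.8% → $20,000 × 1.8% × 6/12 = $180.0000
1 November – 31 December 2018: 2 months at 4.3% → $20,000 × 4.3% × 2/12 = $143.3333
Total = $546.6667

$546.67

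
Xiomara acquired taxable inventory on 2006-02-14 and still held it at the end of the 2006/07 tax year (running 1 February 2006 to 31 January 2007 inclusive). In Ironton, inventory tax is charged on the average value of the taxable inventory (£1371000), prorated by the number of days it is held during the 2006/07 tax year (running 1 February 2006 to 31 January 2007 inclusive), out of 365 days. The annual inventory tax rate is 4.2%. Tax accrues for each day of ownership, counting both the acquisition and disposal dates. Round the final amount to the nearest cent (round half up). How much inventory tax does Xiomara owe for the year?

Days held (2006-02-14 to 2007-01-31): 352 out of 365
Tax = £1371000 × 4.2% × 352/365 = £55531.1342

£55531.13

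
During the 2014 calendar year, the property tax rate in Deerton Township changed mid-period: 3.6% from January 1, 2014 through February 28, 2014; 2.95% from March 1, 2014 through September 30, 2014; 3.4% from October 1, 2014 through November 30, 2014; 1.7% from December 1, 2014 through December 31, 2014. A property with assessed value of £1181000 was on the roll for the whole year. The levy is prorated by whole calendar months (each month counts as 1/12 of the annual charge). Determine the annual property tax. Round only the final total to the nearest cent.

£35774.46

January 1 – February 28, 2014: 2 months at 3.6% → £1181000 × 3.6% × 2/12 = £7086.0000
March 1 – September 30, 2014: 7 months at 2.95% → £1181000 × 2.95% × 7/12 = £20323.0417
October 1 – November 30, 2014: 2 months at 3.4% → £1181000 × 3.4% × 2/12 = £6692.3333
December 1 – December 31, 2014: 1 month at 1.7% → £1181000 × 1.7% × 1/12 = £1673.0833
Total = £35774.4583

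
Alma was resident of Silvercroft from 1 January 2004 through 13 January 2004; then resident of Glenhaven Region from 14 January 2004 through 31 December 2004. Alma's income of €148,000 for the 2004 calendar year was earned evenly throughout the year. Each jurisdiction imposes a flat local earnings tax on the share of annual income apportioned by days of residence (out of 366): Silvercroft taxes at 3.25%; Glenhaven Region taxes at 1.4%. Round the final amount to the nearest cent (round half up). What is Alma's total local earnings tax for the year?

Silvercroft, 1 January – 13 January 2004: 13 days → €148,000 × 3.25% × 13/366 = €170.8470
Glenhaven Region, 14 January – 31 December 2004: 353 days → €148,000 × 1.4% × 353/366 = €1,998.4044
Total = €2,169.2514

€2,169.25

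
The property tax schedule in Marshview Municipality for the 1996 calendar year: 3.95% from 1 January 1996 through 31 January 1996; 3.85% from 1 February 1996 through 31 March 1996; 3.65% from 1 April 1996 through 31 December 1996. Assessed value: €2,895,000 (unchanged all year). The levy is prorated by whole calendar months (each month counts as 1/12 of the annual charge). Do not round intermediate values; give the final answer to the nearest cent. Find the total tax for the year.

1 January – 31 January 1996: 1 month at 3.95% → €2,895,000 × 3.95% × 1/12 = €9,529.3750
1 February – 31 March 1996: 2 months at 3.85% → €2,895,000 × 3.85% × 2/12 = €18,576.2500
1 April – 31 December 1996: 9 months at 3.65% → €2,895,000 × 3.65% × 9/12 = €79,250.6250
Total = €107,356.2500

€107,356.25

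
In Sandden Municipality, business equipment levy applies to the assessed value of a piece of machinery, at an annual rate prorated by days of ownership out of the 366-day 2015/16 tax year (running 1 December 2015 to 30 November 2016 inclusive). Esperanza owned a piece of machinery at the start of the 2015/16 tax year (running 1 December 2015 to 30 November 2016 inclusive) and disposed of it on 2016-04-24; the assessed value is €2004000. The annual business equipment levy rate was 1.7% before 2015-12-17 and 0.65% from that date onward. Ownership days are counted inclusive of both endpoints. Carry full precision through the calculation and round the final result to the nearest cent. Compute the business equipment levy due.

2015-12-01 to 2015-12-16: 16 days at 1.7% → €2004000 × 1.7% × 16/366 = €1489.3115
2015-12-17 to 2016-04-24: 130 days at 0.65% → €2004000 × 0.65% × 130/366 = €4626.7213
Total = €6116.0328

€6116.03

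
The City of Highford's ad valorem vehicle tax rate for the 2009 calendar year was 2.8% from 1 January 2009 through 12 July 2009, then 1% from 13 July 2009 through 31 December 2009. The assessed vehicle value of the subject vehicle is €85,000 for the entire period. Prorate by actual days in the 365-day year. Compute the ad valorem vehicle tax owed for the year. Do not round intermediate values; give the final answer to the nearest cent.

1 January – 12 July 2009: 193 days at 2.8% → €85,000 × 2.8% × 193/365 = €1,258.4658
13 July – 31 December 2009: 172 days at 1% → €85,000 × 1% × 172/365 = €400.5479
Total = €1,659.0137

€1,659.01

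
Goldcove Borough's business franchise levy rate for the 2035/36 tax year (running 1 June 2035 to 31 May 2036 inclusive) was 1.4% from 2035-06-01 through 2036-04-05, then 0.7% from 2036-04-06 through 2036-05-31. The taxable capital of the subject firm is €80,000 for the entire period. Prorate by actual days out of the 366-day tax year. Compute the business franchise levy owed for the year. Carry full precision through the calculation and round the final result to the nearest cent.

2035-06-01 to 2036-04-05: 310 days at 1.4% → €80,000 × 1.4% × 310/366 = €948.6339
2036-04-06 to 2036-05-31: 56 days at 0.7% → €80,000 × 0.7% × 56/366 = €85.6831
Total = €1,034.3169

€1,034.32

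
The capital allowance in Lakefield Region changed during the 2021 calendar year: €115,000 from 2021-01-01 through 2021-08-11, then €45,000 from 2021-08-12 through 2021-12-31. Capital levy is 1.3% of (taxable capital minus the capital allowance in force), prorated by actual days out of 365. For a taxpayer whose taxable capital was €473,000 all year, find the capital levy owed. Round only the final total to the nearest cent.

€5,008.03

2021-01-01 to 2021-08-11: 223 days, exemption €115,000 → (€473,000 − €115,000) × 1.3% × 223/365 = €2,843.4027
2021-08-12 to 2021-12-31: 142 days, exemption €45,000 → (€473,000 − €45,000) × 1.3% × 142/365 = €2,164.6247
Total = €5,008.0274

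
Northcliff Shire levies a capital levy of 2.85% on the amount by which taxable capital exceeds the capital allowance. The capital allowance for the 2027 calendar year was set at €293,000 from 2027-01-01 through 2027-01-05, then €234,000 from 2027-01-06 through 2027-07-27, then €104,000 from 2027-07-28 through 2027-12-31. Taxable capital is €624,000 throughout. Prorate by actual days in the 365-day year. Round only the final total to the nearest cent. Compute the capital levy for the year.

2027-01-01 to 2027-01-05: 5 days, exemption €293,000 → (€624,000 − €293,000) × 2.85% × 5/365 = €129.2260
2027-01-06 to 2027-07-27: 203 days, exemption €234,000 → (€624,000 − €234,000) × 2.85% × 203/365 = €6,181.7671
2027-07-28 to 2027-12-31: 157 days, exemption €104,000 → (€624,000 − €104,000) × 2.85% × 157/365 = €6,374.6301
Total = €12,685.6233

€12,685.62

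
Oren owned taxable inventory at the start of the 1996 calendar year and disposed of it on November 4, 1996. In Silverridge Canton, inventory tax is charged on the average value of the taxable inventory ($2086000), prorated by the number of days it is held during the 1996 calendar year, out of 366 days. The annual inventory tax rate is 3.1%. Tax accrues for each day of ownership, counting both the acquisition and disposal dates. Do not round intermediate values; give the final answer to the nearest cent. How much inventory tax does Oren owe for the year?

Days held (January 1 – November 4, 1996): 309 out of 366
Tax = $2086000 × 3.1% × 309/366 = $54595.0656

$54595.07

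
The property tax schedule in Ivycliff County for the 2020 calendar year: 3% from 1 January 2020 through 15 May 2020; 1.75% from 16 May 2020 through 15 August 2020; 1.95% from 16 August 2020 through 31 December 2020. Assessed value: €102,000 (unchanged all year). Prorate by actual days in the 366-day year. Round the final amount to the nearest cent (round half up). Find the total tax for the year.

€2,335.69

1 January – 15 May 2020: 136 days at 3% → €102,000 × 3% × 136/366 = €1,137.0492
16 May – 15 August 2020: 92 days at 1.75% → €102,000 × 1.75% × 92/366 = €448.6885
16 August – 31 December 2020: 138 days at 1.95% → €102,000 × 1.95% × 138/366 = €749.9508
Total = €2,335.6885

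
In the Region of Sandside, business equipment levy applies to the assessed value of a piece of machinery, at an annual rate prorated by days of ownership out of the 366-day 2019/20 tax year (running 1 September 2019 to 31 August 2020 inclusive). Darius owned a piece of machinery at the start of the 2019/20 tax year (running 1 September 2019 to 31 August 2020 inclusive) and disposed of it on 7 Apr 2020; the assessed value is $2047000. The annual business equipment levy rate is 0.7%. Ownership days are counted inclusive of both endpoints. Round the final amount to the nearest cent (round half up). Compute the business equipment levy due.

$8613.06

Days held (1 Sep 2019 – 7 Apr 2020): 220 out of 366
Tax = $2047000 × 0.7% × 220/366 = $8613.0601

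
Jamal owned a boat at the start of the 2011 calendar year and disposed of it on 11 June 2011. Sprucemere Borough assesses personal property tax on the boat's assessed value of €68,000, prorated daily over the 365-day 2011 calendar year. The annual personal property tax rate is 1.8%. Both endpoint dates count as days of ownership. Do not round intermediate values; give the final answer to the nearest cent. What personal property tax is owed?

€543.25

Days held (1 January – 11 June 2011): 162 out of 365
Tax = €68,000 × 1.8% × 162/365 = €543.2548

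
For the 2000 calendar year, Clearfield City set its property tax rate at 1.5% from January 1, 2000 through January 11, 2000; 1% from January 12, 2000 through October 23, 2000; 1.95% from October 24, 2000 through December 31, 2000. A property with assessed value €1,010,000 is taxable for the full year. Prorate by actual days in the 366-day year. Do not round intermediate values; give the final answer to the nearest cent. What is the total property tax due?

January 1 – January 11, 2000: 11 days at 1.5% → €1,010,000 × 1.5% × 11/366 = €455.3279
January 12 – October 23, 2000: 286 days at 1% → €1,010,000 × 1% × 286/366 = €7,892.3497
October 24 – December 31, 2000: 69 days at 1.95% → €1,010,000 × 1.95% × 69/366 = €3,712.9918
Total = €12,060.6694

€12,060.67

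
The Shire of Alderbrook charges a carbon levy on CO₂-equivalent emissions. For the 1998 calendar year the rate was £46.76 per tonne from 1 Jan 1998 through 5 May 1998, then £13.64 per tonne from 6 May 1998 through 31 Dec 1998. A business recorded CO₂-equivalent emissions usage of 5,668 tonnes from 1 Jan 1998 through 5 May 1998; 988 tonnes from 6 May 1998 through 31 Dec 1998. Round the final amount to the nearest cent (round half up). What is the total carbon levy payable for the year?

£278512.00

1 Jan – 5 May 1998: 5,668 tonnes at £46.76/tonne → £265035.68
6 May – 31 Dec 1998: 988 tonnes at £13.64/tonne → £13476.32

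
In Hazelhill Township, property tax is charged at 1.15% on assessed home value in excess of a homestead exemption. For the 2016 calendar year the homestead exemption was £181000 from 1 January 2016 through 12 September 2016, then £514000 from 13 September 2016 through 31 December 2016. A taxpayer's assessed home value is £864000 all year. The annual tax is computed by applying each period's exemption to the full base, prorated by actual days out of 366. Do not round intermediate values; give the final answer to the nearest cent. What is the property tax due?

1 January – 12 September 2016: 256 days, exemption £181000 → (£864000 − £181000) × 1.15% × 256/366 = £5493.8579
13 September – 31 December 2016: 110 days, exemption £514000 → (£864000 − £514000) × 1.15% × 110/366 = £1209.6995
Total = £6703.5574

£6703.56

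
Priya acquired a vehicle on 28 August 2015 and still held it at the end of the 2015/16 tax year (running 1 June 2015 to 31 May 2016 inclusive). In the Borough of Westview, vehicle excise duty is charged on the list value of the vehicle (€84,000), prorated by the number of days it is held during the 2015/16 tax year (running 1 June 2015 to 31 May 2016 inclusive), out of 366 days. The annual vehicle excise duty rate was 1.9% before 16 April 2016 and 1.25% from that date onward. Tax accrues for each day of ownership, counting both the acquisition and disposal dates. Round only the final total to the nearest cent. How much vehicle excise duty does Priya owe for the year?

€1,143.64

28 August 2015 – 15 April 2016: 232 days at 1.9% → €84,000 × 1.9% × 232/366 = €1,011.6721
16 April – 31 May 2016: 46 days at 1.25% → €84,000 × 1.25% × 46/366 = €131.9672
Total = €1,143.6393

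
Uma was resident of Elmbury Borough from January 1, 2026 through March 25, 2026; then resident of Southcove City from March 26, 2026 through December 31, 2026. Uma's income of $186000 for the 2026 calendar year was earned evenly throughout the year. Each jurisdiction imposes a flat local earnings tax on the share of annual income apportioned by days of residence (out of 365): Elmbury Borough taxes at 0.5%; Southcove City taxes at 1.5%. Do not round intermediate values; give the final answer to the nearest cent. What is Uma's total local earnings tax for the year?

$2361.95

Elmbury Borough, January 1 – March 25, 2026: 84 days → $186000 × 0.5% × 84/365 = $214.0274
Southcove City, March 26 – December 31, 2026: 281 days → $186000 × 1.5% × 281/365 = $2147.9178
Total = $2361.9452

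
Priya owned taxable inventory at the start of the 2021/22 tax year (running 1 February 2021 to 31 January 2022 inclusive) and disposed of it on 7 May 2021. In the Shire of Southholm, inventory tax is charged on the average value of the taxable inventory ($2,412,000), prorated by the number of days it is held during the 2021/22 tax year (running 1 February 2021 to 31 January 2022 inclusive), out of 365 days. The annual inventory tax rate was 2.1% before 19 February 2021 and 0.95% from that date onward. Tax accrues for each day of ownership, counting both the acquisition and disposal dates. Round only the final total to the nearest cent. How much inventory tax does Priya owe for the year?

1 February – 18 February 2021: 18 days at 2.1% → $2,412,000 × 2.1% × 18/365 = $2,497.9068
19 February – 7 May 2021: 78 days at 0.95% → $2,412,000 × 0.95% × 78/365 = $4,896.6904
Total = $7,394.5973

$7,394.60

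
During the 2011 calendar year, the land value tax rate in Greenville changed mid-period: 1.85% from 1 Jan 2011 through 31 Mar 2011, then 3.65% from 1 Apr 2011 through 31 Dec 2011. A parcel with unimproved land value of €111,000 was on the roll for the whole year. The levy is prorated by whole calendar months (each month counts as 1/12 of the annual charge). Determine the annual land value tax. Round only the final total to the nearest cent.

€3,552.00

1 Jan – 31 Mar 2011: 3 months at 1.85% → €111,000 × 1.85% × 3/12 = €513.3750
1 Apr – 31 Dec 2011: 9 months at 3.65% → €111,000 × 3.65% × 9/12 = €3,038.6250
Total = €3,552.0000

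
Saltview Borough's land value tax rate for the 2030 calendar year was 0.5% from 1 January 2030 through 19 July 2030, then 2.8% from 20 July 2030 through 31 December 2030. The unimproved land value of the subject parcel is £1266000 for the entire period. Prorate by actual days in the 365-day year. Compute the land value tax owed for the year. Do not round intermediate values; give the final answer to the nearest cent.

1 January – 19 July 2030: 200 days at 0.5% → £1266000 × 0.5% × 200/365 = £3468.4932
20 July – 31 December 2030: 165 days at 2.8% → £1266000 × 2.8% × 165/365 = £16024.4384
Total = £19492.9315

£19492.93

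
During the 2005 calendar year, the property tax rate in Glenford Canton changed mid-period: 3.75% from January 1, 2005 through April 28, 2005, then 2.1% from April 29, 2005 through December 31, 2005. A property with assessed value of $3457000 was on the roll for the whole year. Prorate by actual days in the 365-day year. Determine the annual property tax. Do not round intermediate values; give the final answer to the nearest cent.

$91037.49

January 1 – April 28, 2005: 118 days at 3.75% → $3457000 × 3.75% × 118/365 = $41910.2055
April 29 – December 31, 2005: 247 days at 2.1% → $3457000 × 2.1% × 247/365 = $49127.2849
Total = $91037.4904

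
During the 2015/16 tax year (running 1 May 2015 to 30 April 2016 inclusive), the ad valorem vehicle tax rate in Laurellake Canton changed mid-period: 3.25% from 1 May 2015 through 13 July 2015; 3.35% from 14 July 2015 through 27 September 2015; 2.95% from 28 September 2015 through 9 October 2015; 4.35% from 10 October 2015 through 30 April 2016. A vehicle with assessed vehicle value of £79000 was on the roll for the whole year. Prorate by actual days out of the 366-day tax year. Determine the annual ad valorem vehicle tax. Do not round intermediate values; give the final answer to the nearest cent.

1 May – 13 July 2015: 74 days at 3.25% → £79000 × 3.25% × 74/366 = £519.1120
14 July – 27 September 2015: 76 days at 3.35% → £79000 × 3.35% × 76/366 = £549.5464
28 September – 9 October 2015: 12 days at 2.95% → £79000 × 2.95% × 12/366 = £76.4098
10 October 2015 – 30 April 2016: 204 days at 4.35% → £79000 × 4.35% × 204/366 = £1915.4262
Total = £3060.4945

£3060.49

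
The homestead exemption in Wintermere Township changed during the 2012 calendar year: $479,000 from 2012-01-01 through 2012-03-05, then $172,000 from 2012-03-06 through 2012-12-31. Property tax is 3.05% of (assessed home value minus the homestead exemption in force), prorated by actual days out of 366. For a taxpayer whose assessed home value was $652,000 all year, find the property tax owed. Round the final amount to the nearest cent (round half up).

2012-01-01 to 2012-03-05: 65 days, exemption $479,000 → ($652,000 − $479,000) × 3.05% × 65/366 = $937.0833
2012-03-06 to 2012-12-31: 301 days, exemption $172,000 → ($652,000 − $172,000) × 3.05% × 301/366 = $12,040.0000
Total = $12,977.0833

$12,977.08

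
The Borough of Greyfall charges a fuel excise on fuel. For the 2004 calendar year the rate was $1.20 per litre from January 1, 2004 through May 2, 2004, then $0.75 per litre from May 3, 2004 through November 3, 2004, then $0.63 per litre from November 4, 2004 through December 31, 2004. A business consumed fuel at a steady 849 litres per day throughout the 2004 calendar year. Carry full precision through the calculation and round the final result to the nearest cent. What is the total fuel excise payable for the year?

January 1 – May 2, 2004: 123 days × 849 litres/day = 104,427 litres at $1.20/litre → $125,312.40
May 3 – November 3, 2004: 185 days × 849 litres/day = 157,065 litres at $0.75/litre → $117,798.75
November 4 – December 31, 2004: 58 days × 849 litres/day = 49,242 litres at $0.63/litre → $31,022.46

$274,133.61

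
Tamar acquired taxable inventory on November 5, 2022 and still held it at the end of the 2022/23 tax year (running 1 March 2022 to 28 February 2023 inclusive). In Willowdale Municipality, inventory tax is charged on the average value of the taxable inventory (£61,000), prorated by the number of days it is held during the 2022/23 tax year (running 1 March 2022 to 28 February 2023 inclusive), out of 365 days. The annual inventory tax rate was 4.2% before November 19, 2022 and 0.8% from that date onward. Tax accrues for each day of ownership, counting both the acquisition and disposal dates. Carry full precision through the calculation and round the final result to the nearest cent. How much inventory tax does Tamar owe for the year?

November 5 – November 18, 2022: 14 days at 4.2% → £61,000 × 4.2% × 14/365 = £98.2685
November 19, 2022 – February 28, 2023: 102 days at 0.8% → £61,000 × 0.8% × 102/365 = £136.3726
Total = £234.6411

£234.64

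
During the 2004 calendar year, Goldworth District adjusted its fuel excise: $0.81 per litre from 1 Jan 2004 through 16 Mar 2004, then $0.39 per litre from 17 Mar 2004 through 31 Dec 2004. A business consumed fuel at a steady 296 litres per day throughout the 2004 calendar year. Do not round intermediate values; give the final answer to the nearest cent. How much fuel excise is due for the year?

1 Jan – 16 Mar 2004: 76 days × 296 litres/day = 22,496 litres at $0.81/litre → $18,221.76
17 Mar – 31 Dec 2004: 290 days × 296 litres/day = 85,840 litres at $0.39/litre → $33,477.60

$51,699.36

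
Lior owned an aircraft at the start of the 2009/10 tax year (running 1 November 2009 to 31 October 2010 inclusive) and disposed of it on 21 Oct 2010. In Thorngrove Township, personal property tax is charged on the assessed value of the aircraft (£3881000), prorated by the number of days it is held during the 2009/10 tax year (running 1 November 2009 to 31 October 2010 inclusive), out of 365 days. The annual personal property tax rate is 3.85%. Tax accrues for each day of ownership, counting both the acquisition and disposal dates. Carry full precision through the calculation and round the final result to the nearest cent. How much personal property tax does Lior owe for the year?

Days held (1 Nov 2009 – 21 Oct 2010): 355 out of 365
Tax = £3881000 × 3.85% × 355/365 = £145324.8425

£145324.84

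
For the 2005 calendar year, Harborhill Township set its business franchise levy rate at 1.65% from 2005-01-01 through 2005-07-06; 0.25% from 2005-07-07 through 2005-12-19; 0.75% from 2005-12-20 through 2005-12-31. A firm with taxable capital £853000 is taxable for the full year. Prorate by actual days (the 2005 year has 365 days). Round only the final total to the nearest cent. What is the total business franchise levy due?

2005-01-01 to 2005-07-06: 187 days at 1.65% → £853000 × 1.65% × 187/365 = £7210.7712
2005-07-07 to 2005-12-19: 166 days at 0.25% → £853000 × 0.25% × 166/365 = £969.8493
2005-12-20 to 2005-12-31: 12 days at 0.75% → £853000 × 0.75% × 12/365 = £210.3288
Total = £8390.9493

£8390.95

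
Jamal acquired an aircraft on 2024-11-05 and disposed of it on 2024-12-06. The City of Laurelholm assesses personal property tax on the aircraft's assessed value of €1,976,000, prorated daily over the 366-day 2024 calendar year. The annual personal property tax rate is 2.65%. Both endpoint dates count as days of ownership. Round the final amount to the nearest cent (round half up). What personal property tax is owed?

Days held (2024-11-05 to 2024-12-06): 32 out of 366
Tax = €1,976,000 × 2.65% × 32/366 = €4,578.2732

€4,578.27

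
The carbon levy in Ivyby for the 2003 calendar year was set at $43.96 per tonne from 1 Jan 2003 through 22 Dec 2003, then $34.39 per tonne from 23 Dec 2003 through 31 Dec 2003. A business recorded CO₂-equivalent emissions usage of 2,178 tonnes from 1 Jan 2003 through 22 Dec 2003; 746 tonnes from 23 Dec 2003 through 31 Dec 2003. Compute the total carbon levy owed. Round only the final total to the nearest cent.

1 Jan – 22 Dec 2003: 2,178 tonnes at $43.96/tonne → $95744.88
23 Dec – 31 Dec 2003: 746 tonnes at $34.39/tonne → $25654.94

$121399.82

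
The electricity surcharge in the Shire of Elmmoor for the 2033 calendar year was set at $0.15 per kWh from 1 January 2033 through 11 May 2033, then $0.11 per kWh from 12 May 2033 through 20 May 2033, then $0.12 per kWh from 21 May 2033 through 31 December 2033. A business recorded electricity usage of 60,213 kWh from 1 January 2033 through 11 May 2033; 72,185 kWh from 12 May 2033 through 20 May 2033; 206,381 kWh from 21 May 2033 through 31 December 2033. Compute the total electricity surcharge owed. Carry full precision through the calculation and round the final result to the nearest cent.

1 January – 11 May 2033: 60,213 kWh at $0.15/kWh → $9,031.95
12 May – 20 May 2033: 72,185 kWh at $0.11/kWh → $7,940.35
21 May – 31 December 2033: 206,381 kWh at $0.12/kWh → $24,765.72

$41,738.02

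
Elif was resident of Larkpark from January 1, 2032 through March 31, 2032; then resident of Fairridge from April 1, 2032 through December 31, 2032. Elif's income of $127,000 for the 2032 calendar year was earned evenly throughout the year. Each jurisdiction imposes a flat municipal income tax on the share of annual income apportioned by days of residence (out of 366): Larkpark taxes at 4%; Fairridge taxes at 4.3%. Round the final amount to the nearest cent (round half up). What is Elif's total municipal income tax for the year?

Larkpark, January 1 – March 31, 2032: 91 days → $127,000 × 4% × 91/366 = $1,263.0601
Fairridge, April 1 – December 31, 2032: 275 days → $127,000 × 4.3% × 275/366 = $4,103.2104
Total = $5,366.2705

$5,366.27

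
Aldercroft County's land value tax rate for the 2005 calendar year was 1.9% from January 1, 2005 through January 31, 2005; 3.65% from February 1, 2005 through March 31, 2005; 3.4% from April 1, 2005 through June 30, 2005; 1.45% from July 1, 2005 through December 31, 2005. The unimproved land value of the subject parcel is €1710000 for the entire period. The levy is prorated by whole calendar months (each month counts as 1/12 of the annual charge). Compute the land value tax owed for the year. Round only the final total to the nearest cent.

€40042.50

January 1 – January 31, 2005: 1 month at 1.9% → €1710000 × 1.9% × 1/12 = €2707.5000
February 1 – March 31, 2005: 2 months at 3.65% → €1710000 × 3.65% × 2/12 = €10402.5000
April 1 – June 30, 2005: 3 months at 3.4% → €1710000 × 3.4% × 3/12 = €14535.0000
July 1 – December 31, 2005: 6 months at 1.45% → €1710000 × 1.45% × 6/12 = €12397.5000
Total = €40042.5000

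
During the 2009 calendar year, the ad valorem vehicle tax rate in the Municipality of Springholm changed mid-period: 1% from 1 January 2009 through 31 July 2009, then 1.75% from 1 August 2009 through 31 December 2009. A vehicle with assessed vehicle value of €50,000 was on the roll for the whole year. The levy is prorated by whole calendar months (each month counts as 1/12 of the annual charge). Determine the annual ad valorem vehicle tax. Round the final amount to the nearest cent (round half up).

€656.25

1 January – 31 July 2009: 7 months at 1% → €50,000 × 1% × 7/12 = €291.6667
1 August – 31 December 2009: 5 months at 1.75% → €50,000 × 1.75% × 5/12 = €364.5833
Total = €656.2500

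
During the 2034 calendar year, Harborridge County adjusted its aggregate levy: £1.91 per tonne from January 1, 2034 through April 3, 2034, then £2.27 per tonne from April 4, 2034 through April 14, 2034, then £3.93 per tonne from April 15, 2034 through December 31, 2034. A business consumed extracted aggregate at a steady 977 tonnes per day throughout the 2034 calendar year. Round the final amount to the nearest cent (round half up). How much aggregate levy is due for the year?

January 1 – April 3, 2034: 93 days × 977 tonnes/day = 90,861 tonnes at £1.91/tonne → £173,544.51
April 4 – April 14, 2034: 11 days × 977 tonnes/day = 10,747 tonnes at £2.27/tonne → £24,395.69
April 15 – December 31, 2034: 261 days × 977 tonnes/day = 254,997 tonnes at £3.93/tonne → £1,002,138.21

£1,200,078.41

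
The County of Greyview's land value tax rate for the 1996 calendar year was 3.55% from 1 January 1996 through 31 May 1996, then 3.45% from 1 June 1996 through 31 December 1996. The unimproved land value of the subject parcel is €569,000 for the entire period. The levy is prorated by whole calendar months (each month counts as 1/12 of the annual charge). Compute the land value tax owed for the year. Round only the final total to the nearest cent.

€19,867.58

1 January – 31 May 1996: 5 months at 3.55% → €569,000 × 3.55% × 5/12 = €8,416.4583
1 June – 31 December 1996: 7 months at 3.45% → €569,000 × 3.45% × 7/12 = €11,451.1250
Total = €19,867.5833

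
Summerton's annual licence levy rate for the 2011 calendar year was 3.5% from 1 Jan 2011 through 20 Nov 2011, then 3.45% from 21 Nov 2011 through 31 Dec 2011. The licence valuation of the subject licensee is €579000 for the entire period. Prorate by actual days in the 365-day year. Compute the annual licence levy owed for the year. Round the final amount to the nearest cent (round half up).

€20232.48

1 Jan – 20 Nov 2011: 324 days at 3.5% → €579000 × 3.5% × 324/365 = €17988.6575
21 Nov – 31 Dec 2011: 41 days at 3.45% → €579000 × 3.45% × 41/365 = €2243.8233
Total = €20232.4808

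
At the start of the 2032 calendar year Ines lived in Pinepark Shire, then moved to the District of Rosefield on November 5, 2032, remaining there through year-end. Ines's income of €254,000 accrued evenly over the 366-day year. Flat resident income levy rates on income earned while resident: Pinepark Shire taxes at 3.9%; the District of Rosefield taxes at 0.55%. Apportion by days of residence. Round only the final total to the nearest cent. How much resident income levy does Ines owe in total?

Pinepark Shire, January 1 – November 4, 2032: 309 days → €254,000 × 3.9% × 309/366 = €8,363.2623
The District of Rosefield, November 5 – December 31, 2032: 57 days → €254,000 × 0.55% × 57/366 = €217.5656
Total = €8,580.8279

€8,580.83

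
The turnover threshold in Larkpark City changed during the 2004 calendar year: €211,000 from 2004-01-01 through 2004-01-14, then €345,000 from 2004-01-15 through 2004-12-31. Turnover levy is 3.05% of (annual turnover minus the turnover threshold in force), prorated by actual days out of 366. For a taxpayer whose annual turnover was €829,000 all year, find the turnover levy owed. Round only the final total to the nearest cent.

2004-01-01 to 2004-01-14: 14 days, exemption €211,000 → (€829,000 − €211,000) × 3.05% × 14/366 = €721.0000
2004-01-15 to 2004-12-31: 352 days, exemption €345,000 → (€829,000 − €345,000) × 3.05% × 352/366 = €14,197.3333
Total = €14,918.3333

€14,918.33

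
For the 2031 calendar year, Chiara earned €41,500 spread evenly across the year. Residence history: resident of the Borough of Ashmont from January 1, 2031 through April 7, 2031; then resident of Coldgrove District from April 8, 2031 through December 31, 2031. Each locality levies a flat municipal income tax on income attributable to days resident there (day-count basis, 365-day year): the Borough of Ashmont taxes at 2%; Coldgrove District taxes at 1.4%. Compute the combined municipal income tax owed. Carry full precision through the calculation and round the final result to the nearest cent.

The Borough of Ashmont, January 1 – April 7, 2031: 97 days → €41,500 × 2% × 97/365 = €220.5753
Coldgrove District, April 8 – December 31, 2031: 268 days → €41,500 × 1.4% × 268/365 = €426.5973
Total = €647.1726

€647.17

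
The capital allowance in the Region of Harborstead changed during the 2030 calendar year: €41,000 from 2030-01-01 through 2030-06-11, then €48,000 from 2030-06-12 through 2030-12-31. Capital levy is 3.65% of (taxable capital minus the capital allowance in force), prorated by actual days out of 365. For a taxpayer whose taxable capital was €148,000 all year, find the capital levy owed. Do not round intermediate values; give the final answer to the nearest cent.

2030-01-01 to 2030-06-11: 162 days, exemption €41,000 → (€148,000 − €41,000) × 3.65% × 162/365 = €1,733.4000
2030-06-12 to 2030-12-31: 203 days, exemption €48,000 → (€148,000 − €48,000) × 3.65% × 203/365 = €2,030.0000
Total = €3,763.4000

€3,763.40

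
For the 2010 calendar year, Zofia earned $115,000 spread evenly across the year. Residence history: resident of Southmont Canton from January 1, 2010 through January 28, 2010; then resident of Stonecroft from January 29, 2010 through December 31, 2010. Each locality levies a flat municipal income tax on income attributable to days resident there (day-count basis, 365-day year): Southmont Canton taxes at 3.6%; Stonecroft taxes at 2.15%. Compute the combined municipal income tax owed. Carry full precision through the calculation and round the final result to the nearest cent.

Southmont Canton, January 1 – January 28, 2010: 28 days → $115,000 × 3.6% × 28/365 = $317.5890
Stonecroft, January 29 – December 31, 2010: 337 days → $115,000 × 2.15% × 337/365 = $2,282.8288
Total = $2,600.4178

$2,600.42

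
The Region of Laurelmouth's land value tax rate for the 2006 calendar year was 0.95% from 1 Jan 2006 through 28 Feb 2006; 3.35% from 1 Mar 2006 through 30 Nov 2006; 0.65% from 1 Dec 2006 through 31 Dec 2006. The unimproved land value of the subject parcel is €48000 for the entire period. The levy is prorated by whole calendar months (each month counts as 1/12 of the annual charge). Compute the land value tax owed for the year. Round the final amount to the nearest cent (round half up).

1 Jan – 28 Feb 2006: 2 months at 0.95% → €48000 × 0.95% × 2/12 = €76.0000
1 Mar – 30 Nov 2006: 9 months at 3.35% → €48000 × 3.35% × 9/12 = €1206.0000
1 Dec – 31 Dec 2006: 1 month at 0.65% → €48000 × 0.65% × 1/12 = €26.0000
Total = €1308.0000

€1308.00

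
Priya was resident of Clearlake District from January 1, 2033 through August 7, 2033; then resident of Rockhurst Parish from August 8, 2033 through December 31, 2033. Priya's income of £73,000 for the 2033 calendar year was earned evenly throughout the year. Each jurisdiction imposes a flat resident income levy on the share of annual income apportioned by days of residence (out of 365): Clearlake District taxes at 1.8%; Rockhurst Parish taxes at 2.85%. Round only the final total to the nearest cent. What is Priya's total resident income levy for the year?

£1,620.60

Clearlake District, January 1 – August 7, 2033: 219 days → £73,000 × 1.8% × 219/365 = £788.4000
Rockhurst Parish, August 8 – December 31, 2033: 146 days → £73,000 × 2.85% × 146/365 = £832.2000
Total = £1,620.6000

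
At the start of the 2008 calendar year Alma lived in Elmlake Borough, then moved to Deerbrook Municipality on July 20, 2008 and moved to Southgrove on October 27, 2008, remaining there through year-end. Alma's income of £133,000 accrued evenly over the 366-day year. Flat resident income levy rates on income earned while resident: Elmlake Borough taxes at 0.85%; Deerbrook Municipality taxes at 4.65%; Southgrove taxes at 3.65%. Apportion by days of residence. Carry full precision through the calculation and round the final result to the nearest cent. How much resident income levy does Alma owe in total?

Elmlake Borough, January 1 – July 19, 2008: 201 days → £133,000 × 0.85% × 201/366 = £620.8484
Deerbrook Municipality, July 20 – October 26, 2008: 99 days → £133,000 × 4.65% × 99/366 = £1,672.8566
Southgrove, October 27 – December 31, 2008: 66 days → £133,000 × 3.65% × 66/366 = £875.4016
Total = £3,169.1066

£3,169.11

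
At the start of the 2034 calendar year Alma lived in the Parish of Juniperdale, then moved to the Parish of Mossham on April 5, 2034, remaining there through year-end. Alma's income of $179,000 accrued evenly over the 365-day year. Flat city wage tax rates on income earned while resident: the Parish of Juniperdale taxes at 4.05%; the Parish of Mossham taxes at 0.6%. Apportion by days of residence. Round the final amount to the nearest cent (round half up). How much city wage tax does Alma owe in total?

$2,664.40

The Parish of Juniperdale, January 1 – April 4, 2034: 94 days → $179,000 × 4.05% × 94/365 = $1,866.9945
The Parish of Mossham, April 5 – December 31, 2034: 271 days → $179,000 × 0.6% × 271/365 = $797.4082
Total = $2,664.4027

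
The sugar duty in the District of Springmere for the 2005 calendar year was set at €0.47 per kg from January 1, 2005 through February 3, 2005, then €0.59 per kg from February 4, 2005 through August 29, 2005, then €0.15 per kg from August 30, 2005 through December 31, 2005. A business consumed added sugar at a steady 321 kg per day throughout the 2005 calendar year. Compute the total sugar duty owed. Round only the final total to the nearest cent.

€50,303.91

January 1 – February 3, 2005: 34 days × 321 kg/day = 10,914 kg at €0.47/kg → €5,129.58
February 4 – August 29, 2005: 207 days × 321 kg/day = 66,447 kg at €0.59/kg → €39,203.73
August 30 – December 31, 2005: 124 days × 321 kg/day = 39,804 kg at €0.15/kg → €5,970.60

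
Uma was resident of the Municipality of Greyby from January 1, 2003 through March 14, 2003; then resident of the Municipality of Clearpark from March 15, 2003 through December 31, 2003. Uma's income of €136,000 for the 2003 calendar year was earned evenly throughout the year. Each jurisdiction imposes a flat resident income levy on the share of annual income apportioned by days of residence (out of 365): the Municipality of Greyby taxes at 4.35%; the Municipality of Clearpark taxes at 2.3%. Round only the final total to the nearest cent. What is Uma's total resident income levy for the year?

€3,685.60

The Municipality of Greyby, January 1 – March 14, 2003: 73 days → €136,000 × 4.35% × 73/365 = €1,183.2000
The Municipality of Clearpark, March 15 – December 31, 2003: 292 days → €136,000 × 2.3% × 292/365 = €2,502.4000
Total = €3,685.6000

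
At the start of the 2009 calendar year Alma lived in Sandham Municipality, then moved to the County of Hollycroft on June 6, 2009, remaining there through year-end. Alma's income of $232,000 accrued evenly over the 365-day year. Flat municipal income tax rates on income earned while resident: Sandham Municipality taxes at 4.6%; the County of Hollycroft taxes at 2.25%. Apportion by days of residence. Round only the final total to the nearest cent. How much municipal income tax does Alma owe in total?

$7,550.17

Sandham Municipality, January 1 – June 5, 2009: 156 days → $232,000 × 4.6% × 156/365 = $4,561.1836
The County of Hollycroft, June 6 – December 31, 2009: 209 days → $232,000 × 2.25% × 209/365 = $2,988.9863
Total = $7,550.1699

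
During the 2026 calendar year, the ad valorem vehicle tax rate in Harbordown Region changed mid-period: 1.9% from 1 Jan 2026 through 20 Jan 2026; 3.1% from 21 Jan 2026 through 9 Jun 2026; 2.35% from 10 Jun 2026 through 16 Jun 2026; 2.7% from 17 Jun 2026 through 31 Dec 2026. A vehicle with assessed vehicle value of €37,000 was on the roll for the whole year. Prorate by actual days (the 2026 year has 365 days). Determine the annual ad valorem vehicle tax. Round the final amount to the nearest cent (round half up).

1 Jan – 20 Jan 2026: 20 days at 1.9% → €37,000 × 1.9% × 20/365 = €38.5205
21 Jan – 9 Jun 2026: 140 days at 3.1% → €37,000 × 3.1% × 140/365 = €439.9452
10 Jun – 16 Jun 2026: 7 days at 2.35% → €37,000 × 2.35% × 7/365 = €16.6753
17 Jun – 31 Dec 2026: 198 days at 2.7% → €37,000 × 2.7% × 198/365 = €541.9233
Total = €1,037.0644

€1,037.06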